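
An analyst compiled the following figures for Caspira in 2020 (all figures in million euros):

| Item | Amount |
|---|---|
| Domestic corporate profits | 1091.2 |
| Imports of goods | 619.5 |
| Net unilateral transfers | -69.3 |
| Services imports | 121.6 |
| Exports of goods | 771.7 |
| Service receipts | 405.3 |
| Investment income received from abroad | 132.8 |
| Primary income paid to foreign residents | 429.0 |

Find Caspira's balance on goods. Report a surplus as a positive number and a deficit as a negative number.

Goods balance = 771.7 - 619.5 = 152.2

152.2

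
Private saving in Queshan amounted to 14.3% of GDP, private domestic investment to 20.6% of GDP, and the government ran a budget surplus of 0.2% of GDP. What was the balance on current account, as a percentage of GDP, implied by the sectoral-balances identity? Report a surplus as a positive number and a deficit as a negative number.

-6.1

By the sectoral-balances identity, CA = (S_private - I) + (T - G).
Private balance = 14.3 - 20.6 = -6.3
Government balance (T - G) = 0.2
CA = -6.3 + 0.2 = -6.1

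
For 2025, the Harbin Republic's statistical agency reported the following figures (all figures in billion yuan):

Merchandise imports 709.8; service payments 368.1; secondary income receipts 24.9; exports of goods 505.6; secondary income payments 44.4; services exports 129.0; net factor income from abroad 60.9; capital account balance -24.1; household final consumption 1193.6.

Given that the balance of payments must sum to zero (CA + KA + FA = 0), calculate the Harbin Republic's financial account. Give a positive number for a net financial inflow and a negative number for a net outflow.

426.0

Goods balance = 505.6 - 709.8 = -204.2
Services balance = 129.0 - 368.1 = -239.1
Trade balance (goods + services) = -204.2 + (-239.1) = -443.3
Net primary income = 60.9
Net secondary income = 24.9 - 44.4 = -19.5
Current account = -443.3 + 60.9 + (-19.5) = -401.9
Financial account = -(-401.9 + (-24.1)) = 426.0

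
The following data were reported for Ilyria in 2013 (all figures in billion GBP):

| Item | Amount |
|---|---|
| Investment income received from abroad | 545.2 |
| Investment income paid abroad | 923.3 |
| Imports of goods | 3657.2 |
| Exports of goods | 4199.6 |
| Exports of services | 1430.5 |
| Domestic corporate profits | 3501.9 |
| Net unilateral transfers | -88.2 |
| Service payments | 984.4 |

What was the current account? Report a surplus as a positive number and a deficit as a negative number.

Goods balance = 4199.6 - 3657.2 = 542.4
Services balance = 1430.5 - 984.4 = 446.1
Trade balance (goods + services) = 542.4 + 446.1 = 988.5
Net primary income = 545.2 - 923.3 = -378.1
Net secondary income = -88.2
Current account = 988.5 + (-378.1) + (-88.2) = 522.2

522.2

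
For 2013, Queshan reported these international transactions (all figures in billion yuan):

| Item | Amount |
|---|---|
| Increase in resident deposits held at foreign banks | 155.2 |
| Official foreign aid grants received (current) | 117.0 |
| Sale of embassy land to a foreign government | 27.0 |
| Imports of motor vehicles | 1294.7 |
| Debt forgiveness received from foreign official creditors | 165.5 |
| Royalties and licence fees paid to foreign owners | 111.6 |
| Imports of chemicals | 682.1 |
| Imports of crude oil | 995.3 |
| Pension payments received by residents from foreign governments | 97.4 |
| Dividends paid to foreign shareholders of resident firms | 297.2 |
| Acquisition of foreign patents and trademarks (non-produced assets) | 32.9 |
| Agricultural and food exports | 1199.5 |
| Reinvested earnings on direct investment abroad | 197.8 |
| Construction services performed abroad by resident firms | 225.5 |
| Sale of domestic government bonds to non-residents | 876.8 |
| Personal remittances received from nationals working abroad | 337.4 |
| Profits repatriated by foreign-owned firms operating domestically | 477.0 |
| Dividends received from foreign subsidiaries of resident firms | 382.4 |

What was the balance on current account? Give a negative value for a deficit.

Goods: 1199.5 - 995.3 - 682.1 - 1294.7 = -1772.6
Services: -111.6 + 225.5 = 113.9
Primary income: -477.0 + 197.8 - 297.2 + 382.4 = -194.0
Secondary income: 337.4 + 117.0 + 97.4 = 551.8
Current account = (-1772.6) + 113.9 + (-194.0) + 551.8 = -1300.9
(Excluded from the current account — financial account: increase in resident deposits held at foreign banks 155.2, sale of domestic government bonds to non-residents 876.8; capital account: sale of embassy land to a foreign government 27.0, debt forgiveness received from foreign official creditors 165.5, acquisition of foreign patents and trademarks (non-produced assets) 32.9.)

-1300.9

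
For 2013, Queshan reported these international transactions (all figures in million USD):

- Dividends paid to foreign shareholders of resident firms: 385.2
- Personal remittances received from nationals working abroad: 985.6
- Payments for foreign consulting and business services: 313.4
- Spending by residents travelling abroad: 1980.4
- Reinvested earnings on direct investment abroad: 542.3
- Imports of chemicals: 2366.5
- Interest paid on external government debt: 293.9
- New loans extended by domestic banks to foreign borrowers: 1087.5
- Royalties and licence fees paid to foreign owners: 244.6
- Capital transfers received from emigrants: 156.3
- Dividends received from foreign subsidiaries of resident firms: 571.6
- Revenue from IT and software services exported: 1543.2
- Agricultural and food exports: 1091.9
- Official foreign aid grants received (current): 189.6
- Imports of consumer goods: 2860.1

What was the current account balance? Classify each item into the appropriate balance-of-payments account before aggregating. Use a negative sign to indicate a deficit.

-3519.9

Goods: -2860.1 - 2366.5 + 1091.9 = -4134.7
Services: -313.4 + 1543.2 - 244.6 - 1980.4 = -995.2
Primary income: -293.9 + 571.6 + 542.3 - 385.2 = 434.8
Secondary income: 985.6 + 189.6 = 1175.2
Current account = (-4134.7) + (-995.2) + 434.8 + 1175.2 = -3519.9
(Excluded from the current account — financial account: new loans extended by domestic banks to foreign borrowers 1087.5; capital account: capital transfers received from emigrants 156.3.)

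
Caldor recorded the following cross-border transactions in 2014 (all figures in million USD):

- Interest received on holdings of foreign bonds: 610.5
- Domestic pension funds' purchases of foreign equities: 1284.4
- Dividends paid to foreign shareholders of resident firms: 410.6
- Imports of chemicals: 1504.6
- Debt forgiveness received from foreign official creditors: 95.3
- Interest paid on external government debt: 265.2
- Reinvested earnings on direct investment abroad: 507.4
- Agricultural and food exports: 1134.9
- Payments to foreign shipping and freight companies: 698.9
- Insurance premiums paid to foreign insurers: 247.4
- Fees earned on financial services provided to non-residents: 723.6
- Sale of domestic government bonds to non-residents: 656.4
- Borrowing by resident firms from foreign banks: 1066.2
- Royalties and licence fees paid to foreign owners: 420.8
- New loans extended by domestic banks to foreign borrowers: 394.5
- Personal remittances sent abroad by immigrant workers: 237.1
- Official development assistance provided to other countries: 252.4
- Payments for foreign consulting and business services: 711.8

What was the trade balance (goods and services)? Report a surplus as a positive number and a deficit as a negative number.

Goods: 1134.9 - 1504.6 = -369.7
Services: -420.8 + 723.6 - 711.8 - 247.4 - 698.9 = -1355.3
Trade balance = -369.7 + (-1355.3) = -1725.0
(Excluded from the trade balance — primary income: interest received on holdings of foreign bonds 610.5, dividends paid to foreign shareholders of resident firms 410.6, interest paid on external government debt 265.2, reinvested earnings on direct investment abroad 507.4; financial account: domestic pension funds' purchases of foreign equities 1284.4, sale of domestic government bonds to non-residents 656.4, borrowing by resident firms from foreign banks 1066.2, new loans extended by domestic banks to foreign borrowers 394.5; capital account: debt forgiveness received from foreign official creditors 95.3; secondary income: personal remittances sent abroad by immigrant workers 237.1, official development assistance provided to other countries 252.4.)

-1725.0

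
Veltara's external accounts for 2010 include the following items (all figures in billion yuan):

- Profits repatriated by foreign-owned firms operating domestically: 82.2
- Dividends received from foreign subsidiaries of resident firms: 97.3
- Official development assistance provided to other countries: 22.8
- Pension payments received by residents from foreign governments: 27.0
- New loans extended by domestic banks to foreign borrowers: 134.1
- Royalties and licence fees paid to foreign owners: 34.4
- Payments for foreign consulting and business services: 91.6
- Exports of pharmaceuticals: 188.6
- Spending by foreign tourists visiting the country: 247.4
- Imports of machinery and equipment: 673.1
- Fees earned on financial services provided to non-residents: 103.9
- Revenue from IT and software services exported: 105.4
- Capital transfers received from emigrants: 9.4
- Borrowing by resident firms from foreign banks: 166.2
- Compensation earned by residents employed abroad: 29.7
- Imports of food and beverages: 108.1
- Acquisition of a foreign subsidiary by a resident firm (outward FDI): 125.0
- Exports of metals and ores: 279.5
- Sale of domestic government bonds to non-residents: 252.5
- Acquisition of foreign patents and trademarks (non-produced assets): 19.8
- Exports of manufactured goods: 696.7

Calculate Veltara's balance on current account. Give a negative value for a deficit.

Goods: 188.6 + 279.5 - 673.1 + 696.7 - 108.1 = 383.6
Services: 105.4 - 91.6 - 34.4 + 247.4 + 103.9 = 330.7
Primary income: 97.3 + 29.7 - 82.2 = 44.8
Secondary income: 27.0 - 22.8 = 4.2
Current account = 383.6 + 330.7 + 44.8 + 4.2 = 763.3
(Excluded from the current account — financial account: new loans extended by domestic banks to foreign borrowers 134.1, borrowing by resident firms from foreign banks 166.2, acquisition of a foreign subsidiary by a resident firm (outward FDI) 125.0, sale of domestic government bonds to non-residents 252.5; capital account: capital transfers received from emigrants 9.4, acquisition of foreign patents and trademarks (non-produced assets) 19.8.)

763.3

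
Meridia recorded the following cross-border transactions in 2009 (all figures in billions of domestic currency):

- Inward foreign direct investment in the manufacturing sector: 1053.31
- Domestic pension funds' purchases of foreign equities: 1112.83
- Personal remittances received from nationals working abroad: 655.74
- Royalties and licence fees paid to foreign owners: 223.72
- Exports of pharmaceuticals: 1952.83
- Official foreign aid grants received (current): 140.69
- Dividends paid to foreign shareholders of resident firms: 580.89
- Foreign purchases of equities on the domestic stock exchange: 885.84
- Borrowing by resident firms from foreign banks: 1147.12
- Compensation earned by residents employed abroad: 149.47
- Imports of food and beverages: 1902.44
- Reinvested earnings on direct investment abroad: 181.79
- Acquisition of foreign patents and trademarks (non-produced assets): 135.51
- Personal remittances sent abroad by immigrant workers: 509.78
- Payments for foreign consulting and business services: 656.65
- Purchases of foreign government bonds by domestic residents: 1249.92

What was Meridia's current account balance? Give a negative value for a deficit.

Goods: -1902.44 + 1952.83 = 50.39
Services: -223.72 - 656.65 = -880.37
Primary income: 181.79 - 580.89 + 149.47 = -249.63
Secondary income: 655.74 - 509.78 + 140.69 = 286.65
Current account = 50.39 + (-880.37) + (-249.63) + 286.65 = -792.96
(Excluded from the current account — financial account: inward foreign direct investment in the manufacturing sector 1053.31, domestic pension funds' purchases of foreign equities 1112.83, foreign purchases of equities on the domestic stock exchange 885.84, borrowing by resident firms from foreign banks 1147.12, purchases of foreign government bonds by domestic residents 1249.92; capital account: acquisition of foreign patents and trademarks (non-produced assets) 135.51.)

-792.96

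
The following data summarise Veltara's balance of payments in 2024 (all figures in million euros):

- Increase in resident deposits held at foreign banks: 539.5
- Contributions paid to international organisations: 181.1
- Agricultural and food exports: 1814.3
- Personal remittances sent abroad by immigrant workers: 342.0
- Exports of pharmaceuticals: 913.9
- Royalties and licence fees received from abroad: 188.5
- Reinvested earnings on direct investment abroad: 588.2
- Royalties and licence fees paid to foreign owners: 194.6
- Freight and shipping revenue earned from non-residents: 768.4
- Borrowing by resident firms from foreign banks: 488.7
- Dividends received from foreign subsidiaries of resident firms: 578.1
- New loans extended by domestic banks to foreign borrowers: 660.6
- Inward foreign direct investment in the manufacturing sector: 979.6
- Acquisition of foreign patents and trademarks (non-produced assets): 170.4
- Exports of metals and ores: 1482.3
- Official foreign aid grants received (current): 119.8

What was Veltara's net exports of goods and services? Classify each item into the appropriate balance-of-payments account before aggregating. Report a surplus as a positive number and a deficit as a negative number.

Goods: 1814.3 + 913.9 + 1482.3 = 4210.5
Services: -194.6 + 188.5 + 768.4 = 762.3
Trade balance = 4210.5 + 762.3 = 4972.8
(Excluded from the trade balance — financial account: increase in resident deposits held at foreign banks 539.5, borrowing by resident firms from foreign banks 488.7, new loans extended by domestic banks to foreign borrowers 660.6, inward foreign direct investment in the manufacturing sector 979.6; secondary income: contributions paid to international organisations 181.1, personal remittances sent abroad by immigrant workers 342.0, official foreign aid grants received (current) 119.8; primary income: reinvested earnings on direct investment abroad 588.2, dividends received from foreign subsidiaries of resident firms 578.1; capital account: acquisition of foreign patents and trademarks (non-produced assets) 170.4.)

4972.8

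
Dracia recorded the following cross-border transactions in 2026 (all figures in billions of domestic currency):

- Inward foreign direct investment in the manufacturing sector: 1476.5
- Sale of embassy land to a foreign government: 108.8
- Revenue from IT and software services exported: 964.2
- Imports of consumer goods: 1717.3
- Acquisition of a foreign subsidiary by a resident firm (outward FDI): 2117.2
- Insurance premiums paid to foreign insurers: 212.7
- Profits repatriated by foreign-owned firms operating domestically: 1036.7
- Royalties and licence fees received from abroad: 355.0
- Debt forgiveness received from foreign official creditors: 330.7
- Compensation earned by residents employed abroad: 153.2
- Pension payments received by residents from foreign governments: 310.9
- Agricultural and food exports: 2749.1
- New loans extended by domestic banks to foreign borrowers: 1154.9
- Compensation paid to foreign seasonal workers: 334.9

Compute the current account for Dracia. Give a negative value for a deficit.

1230.8

Goods: 2749.1 - 1717.3 = 1031.8
Services: 964.2 - 212.7 + 355.0 = 1106.5
Primary income: 153.2 - 334.9 - 1036.7 = -1218.4
Secondary income: 310.9
Current account = 1031.8 + 1106.5 + (-1218.4) + 310.9 = 1230.8
(Excluded from the current account — financial account: inward foreign direct investment in the manufacturing sector 1476.5, acquisition of a foreign subsidiary by a resident firm (outward FDI) 2117.2, new loans extended by domestic banks to foreign borrowers 1154.9; capital account: sale of embassy land to a foreign government 108.8, debt forgiveness received from foreign official creditors 330.7.)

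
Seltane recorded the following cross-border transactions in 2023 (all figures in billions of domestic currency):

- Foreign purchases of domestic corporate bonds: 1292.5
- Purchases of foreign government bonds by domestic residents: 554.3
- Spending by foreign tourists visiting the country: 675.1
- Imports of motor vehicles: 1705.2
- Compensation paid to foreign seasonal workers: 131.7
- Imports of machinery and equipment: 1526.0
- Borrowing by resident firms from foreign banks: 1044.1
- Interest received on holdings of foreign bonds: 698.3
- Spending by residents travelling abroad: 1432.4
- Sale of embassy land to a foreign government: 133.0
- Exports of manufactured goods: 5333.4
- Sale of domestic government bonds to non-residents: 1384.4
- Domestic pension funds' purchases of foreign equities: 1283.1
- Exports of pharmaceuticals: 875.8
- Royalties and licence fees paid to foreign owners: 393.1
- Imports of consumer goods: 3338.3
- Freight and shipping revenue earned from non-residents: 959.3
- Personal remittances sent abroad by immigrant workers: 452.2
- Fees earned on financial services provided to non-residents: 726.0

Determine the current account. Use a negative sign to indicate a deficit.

Goods: 5333.4 - 3338.3 - 1705.2 - 1526.0 + 875.8 = -360.3
Services: -1432.4 + 726.0 + 959.3 + 675.1 - 393.1 = 534.9
Primary income: -131.7 + 698.3 = 566.6
Secondary income: -452.2
Current account = (-360.3) + 534.9 + 566.6 + (-452.2) = 289.0
(Excluded from the current account — financial account: foreign purchases of domestic corporate bonds 1292.5, purchases of foreign government bonds by domestic residents 554.3, borrowing by resident firms from foreign banks 1044.1, sale of domestic government bonds to non-residents 1384.4, domestic pension funds' purchases of foreign equities 1283.1; capital account: sale of embassy land to a foreign government 133.0.)

289.0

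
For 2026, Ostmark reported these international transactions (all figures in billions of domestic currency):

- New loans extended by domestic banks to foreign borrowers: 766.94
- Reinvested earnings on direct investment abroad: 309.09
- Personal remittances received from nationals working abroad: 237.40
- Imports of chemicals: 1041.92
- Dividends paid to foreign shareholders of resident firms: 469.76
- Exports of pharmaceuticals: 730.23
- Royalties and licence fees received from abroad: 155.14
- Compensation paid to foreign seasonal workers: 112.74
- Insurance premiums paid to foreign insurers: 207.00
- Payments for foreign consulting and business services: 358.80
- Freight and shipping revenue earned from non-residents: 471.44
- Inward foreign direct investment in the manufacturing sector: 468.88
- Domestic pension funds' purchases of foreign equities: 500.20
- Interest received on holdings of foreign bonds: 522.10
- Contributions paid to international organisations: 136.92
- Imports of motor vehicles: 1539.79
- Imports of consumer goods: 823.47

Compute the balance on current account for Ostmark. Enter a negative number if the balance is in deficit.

-2265.00

Goods: -1539.79 + 730.23 - 823.47 - 1041.92 = -2674.95
Services: 471.44 - 207.00 + 155.14 - 358.80 = 60.78
Primary income: 522.10 - 112.74 - 469.76 + 309.09 = 248.69
Secondary income: 237.40 - 136.92 = 100.48
Current account = (-2674.95) + 60.78 + 248.69 + 100.48 = -2265.00
(Excluded from the current account — financial account: new loans extended by domestic banks to foreign borrowers 766.94, inward foreign direct investment in the manufacturing sector 468.88, domestic pension funds' purchases of foreign equities 500.20.)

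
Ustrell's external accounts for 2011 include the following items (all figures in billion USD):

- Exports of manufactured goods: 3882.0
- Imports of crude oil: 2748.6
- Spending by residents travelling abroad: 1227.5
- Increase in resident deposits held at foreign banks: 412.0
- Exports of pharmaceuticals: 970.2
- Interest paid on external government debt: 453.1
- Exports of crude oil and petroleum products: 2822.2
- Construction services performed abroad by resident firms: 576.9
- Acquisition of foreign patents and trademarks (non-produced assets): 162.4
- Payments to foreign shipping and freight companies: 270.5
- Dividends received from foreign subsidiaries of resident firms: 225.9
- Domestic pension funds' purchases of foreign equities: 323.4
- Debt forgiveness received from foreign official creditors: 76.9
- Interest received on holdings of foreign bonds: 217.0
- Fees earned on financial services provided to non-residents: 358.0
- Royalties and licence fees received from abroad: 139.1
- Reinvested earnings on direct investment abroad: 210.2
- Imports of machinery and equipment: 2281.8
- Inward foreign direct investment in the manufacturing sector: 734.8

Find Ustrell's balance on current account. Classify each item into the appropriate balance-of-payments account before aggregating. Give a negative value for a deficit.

2420.0

Goods: -2748.6 + 3882.0 + 970.2 - 2281.8 + 2822.2 = 2644.0
Services: -1227.5 - 270.5 + 576.9 + 358.0 + 139.1 = -424.0
Primary income: 217.0 + 225.9 - 453.1 + 210.2 = 200.0
Current account = 2644.0 + (-424.0) + 200.0 = 2420.0
(Excluded from the current account — financial account: increase in resident deposits held at foreign banks 412.0, domestic pension funds' purchases of foreign equities 323.4, inward foreign direct investment in the manufacturing sector 734.8; capital account: acquisition of foreign patents and trademarks (non-produced assets) 162.4, debt forgiveness received from foreign official creditors 76.9.)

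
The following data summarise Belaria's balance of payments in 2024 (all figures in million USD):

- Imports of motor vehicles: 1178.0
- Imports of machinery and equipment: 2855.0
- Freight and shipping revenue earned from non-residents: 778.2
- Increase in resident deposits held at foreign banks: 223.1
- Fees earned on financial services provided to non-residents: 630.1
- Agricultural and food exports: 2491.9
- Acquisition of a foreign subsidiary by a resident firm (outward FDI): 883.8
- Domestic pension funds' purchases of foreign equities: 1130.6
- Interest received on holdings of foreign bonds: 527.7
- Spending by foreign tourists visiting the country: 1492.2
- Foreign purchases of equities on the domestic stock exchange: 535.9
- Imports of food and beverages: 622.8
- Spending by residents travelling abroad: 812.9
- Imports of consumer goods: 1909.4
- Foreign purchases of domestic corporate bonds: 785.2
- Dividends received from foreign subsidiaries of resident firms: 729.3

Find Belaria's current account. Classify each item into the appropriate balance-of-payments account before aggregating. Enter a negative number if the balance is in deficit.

Goods: -1909.4 - 1178.0 - 622.8 + 2491.9 - 2855.0 = -4073.3
Services: 630.1 - 812.9 + 1492.2 + 778.2 = 2087.6
Primary income: 527.7 + 729.3 = 1257.0
Current account = (-4073.3) + 2087.6 + 1257.0 = -728.7
(Excluded from the current account — financial account: increase in resident deposits held at foreign banks 223.1, acquisition of a foreign subsidiary by a resident firm (outward FDI) 883.8, domestic pension funds' purchases of foreign equities 1130.6, foreign purchases of equities on the domestic stock exchange 535.9, foreign purchases of domestic corporate bonds 785.2.)

-728.7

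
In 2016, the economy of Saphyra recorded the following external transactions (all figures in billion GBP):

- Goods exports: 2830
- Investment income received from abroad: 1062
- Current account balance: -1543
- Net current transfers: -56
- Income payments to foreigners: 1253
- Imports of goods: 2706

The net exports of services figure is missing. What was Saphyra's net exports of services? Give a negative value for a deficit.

-1420

Current account = goods balance + services balance + net primary income + net secondary income
Sum of the known components = -123
Net exports of services = CA - (known components) = -1543 - (-123) = -1420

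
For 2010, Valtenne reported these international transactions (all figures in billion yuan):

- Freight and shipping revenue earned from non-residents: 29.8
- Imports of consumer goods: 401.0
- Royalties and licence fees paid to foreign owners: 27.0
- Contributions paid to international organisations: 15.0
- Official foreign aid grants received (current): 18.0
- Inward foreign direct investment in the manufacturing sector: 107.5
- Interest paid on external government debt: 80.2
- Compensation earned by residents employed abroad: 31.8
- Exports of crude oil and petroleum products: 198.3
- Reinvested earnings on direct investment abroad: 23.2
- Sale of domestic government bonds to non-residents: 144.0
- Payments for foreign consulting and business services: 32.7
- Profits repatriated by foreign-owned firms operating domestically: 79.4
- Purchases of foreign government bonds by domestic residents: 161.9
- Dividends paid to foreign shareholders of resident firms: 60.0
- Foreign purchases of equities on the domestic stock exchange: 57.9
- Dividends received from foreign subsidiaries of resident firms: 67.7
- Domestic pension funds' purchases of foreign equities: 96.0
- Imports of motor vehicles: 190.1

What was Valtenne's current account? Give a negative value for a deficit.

Goods: -190.1 - 401.0 + 198.3 = -392.8
Services: -32.7 + 29.8 - 27.0 = -29.9
Primary income: 31.8 + 23.2 + 67.7 - 60.0 - 79.4 - 80.2 = -96.9
Secondary income: 18.0 - 15.0 = 3.0
Current account = (-392.8) + (-29.9) + (-96.9) + 3.0 = -516.6
(Excluded from the current account — financial account: inward foreign direct investment in the manufacturing sector 107.5, sale of domestic government bonds to non-residents 144.0, purchases of foreign government bonds by domestic residents 161.9, foreign purchases of equities on the domestic stock exchange 57.9, domestic pension funds' purchases of foreign equities 96.0.)

-516.6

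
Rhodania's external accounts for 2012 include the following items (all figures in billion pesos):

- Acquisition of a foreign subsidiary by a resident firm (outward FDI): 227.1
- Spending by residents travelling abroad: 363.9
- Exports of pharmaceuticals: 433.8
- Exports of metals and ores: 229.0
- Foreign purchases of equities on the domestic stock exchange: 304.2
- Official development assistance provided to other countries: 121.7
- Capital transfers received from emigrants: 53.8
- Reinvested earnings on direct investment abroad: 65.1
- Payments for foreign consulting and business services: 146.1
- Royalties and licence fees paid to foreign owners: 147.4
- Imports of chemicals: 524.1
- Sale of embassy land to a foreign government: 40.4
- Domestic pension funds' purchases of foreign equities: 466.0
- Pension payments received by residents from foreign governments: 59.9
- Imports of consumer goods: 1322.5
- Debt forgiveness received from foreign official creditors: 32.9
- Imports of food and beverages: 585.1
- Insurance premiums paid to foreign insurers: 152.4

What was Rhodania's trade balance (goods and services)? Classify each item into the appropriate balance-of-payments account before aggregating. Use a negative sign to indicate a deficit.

Goods: 433.8 - 585.1 - 524.1 - 1322.5 + 229.0 = -1768.9
Services: -152.4 - 146.1 - 147.4 - 363.9 = -809.8
Trade balance = -1768.9 + (-809.8) = -2578.7
(Excluded from the trade balance — financial account: acquisition of a foreign subsidiary by a resident firm (outward FDI) 227.1, foreign purchases of equities on the domestic stock exchange 304.2, domestic pension funds' purchases of foreign equities 466.0; secondary income: official development assistance provided to other countries 121.7, pension payments received by residents from foreign governments 59.9; capital account: capital transfers received from emigrants 53.8, sale of embassy land to a foreign government 40.4, debt forgiveness received from foreign official creditors 32.9; primary income: reinvested earnings on direct investment abroad 65.1.)

-2578.7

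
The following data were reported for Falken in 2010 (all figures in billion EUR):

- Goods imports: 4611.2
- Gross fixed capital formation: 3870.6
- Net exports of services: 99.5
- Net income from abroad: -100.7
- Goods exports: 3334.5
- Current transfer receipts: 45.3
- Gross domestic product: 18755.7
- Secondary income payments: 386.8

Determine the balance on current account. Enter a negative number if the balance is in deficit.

-1619.4

Goods balance = 3334.5 - 4611.2 = -1276.7
Services balance = 99.5
Trade balance (goods + services) = -1276.7 + 99.5 = -1177.2
Net primary income = -100.7
Net secondary income = 45.3 - 386.8 = -341.5
Current account = -1177.2 + (-100.7) + (-341.5) = -1619.4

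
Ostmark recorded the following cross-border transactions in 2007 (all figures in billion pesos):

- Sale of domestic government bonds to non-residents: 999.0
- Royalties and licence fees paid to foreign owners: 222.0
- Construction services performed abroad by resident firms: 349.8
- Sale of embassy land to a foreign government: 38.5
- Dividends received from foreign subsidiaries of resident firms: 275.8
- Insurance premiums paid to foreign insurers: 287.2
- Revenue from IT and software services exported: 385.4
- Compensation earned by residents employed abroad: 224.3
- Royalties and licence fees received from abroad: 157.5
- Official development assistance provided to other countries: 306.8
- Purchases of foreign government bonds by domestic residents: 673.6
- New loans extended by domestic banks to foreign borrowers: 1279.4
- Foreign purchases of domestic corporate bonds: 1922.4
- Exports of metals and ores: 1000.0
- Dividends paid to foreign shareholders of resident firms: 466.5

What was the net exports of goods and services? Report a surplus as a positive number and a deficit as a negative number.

Goods: 1000.0
Services: 349.8 - 287.2 + 385.4 - 222.0 + 157.5 = 383.5
Trade balance = 1000.0 + 383.5 = 1383.5
(Excluded from the trade balance — financial account: sale of domestic government bonds to non-residents 999.0, purchases of foreign government bonds by domestic residents 673.6, new loans extended by domestic banks to foreign borrowers 1279.4, foreign purchases of domestic corporate bonds 1922.4; capital account: sale of embassy land to a foreign government 38.5; primary income: dividends received from foreign subsidiaries of resident firms 275.8, compensation earned by residents employed abroad 224.3, dividends paid to foreign shareholders of resident firms 466.5; secondary income: official development assistance provided to other countries 306.8.)

1383.5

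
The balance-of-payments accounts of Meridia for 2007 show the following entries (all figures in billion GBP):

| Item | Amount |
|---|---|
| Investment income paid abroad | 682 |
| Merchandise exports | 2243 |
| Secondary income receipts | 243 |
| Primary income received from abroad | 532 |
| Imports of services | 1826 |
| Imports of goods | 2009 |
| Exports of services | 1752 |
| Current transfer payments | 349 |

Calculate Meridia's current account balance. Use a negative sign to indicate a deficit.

Goods balance = 2243 - 2009 = 234
Services balance = 1752 - 1826 = -74
Trade balance (goods + services) = 234 + (-74) = 160
Net primary income = 532 - 682 = -150
Net secondary income = 243 - 349 = -106
Current account = 160 + (-150) + (-106) = -96

-96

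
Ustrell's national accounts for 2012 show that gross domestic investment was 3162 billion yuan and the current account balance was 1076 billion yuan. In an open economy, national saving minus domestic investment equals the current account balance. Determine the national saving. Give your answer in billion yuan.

4238

S - I = CA (net lending to the rest of the world).
S = I + CA = 3162 + 1076 = 4238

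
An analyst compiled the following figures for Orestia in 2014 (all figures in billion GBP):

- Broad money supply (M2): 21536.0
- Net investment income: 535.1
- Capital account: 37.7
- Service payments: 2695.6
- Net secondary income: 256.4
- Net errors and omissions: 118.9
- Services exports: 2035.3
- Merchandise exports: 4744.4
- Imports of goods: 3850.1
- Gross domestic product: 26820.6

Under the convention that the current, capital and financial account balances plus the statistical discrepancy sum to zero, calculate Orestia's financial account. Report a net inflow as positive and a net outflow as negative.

Goods balance = 4744.4 - 3850.1 = 894.3
Services balance = 2035.3 - 2695.6 = -660.3
Trade balance (goods + services) = 894.3 + (-660.3) = 234.0
Net primary income = 535.1
Net secondary income = 256.4
Current account = 234.0 + 535.1 + 256.4 = 1025.5
Financial account = -(1025.5 + 37.7 + 118.9) = -1182.1

-1182.1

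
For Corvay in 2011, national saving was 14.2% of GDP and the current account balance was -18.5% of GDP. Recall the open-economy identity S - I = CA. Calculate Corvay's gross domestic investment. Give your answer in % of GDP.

S - I = CA (net lending to the rest of the world).
I = S - CA = 14.2 - (-18.5) = 32.7

32.7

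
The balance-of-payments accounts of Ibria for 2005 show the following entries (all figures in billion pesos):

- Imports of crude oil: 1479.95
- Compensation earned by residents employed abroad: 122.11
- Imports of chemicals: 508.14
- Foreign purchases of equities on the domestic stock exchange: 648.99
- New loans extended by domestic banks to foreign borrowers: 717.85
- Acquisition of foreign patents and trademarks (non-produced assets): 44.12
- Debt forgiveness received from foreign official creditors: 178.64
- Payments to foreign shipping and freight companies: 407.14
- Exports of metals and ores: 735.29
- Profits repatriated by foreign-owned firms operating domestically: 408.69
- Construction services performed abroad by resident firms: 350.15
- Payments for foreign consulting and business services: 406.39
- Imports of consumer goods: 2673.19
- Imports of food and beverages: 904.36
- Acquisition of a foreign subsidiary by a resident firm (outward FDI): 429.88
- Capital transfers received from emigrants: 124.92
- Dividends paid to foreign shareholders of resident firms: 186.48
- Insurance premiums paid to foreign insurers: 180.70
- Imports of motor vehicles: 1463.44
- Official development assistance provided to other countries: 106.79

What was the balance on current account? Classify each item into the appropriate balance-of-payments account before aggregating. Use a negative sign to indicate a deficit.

Goods: -2673.19 - 1479.95 - 508.14 - 1463.44 + 735.29 - 904.36 = -6293.79
Services: 350.15 - 406.39 - 180.70 - 407.14 = -644.08
Primary income: -186.48 + 122.11 - 408.69 = -473.06
Secondary income: -106.79
Current account = (-6293.79) + (-644.08) + (-473.06) + (-106.79) = -7517.72
(Excluded from the current account — financial account: foreign purchases of equities on the domestic stock exchange 648.99, new loans extended by domestic banks to foreign borrowers 717.85, acquisition of a foreign subsidiary by a resident firm (outward FDI) 429.88; capital account: acquisition of foreign patents and trademarks (non-produced assets) 44.12, debt forgiveness received from foreign official creditors 178.64, capital transfers received from emigrants 124.92.)

-7517.72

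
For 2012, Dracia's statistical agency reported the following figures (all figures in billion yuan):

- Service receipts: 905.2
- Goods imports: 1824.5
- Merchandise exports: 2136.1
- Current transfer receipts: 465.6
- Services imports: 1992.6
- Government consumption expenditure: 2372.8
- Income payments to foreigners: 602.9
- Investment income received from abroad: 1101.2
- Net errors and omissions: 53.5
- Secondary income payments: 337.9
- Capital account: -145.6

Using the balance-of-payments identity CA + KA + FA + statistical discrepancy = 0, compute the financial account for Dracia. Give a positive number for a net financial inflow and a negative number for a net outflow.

241.9

Goods balance = 2136.1 - 1824.5 = 311.6
Services balance = 905.2 - 1992.6 = -1087.4
Trade balance (goods + services) = 311.6 + (-1087.4) = -775.8
Net primary income = 1101.2 - 602.9 = 498.3
Net secondary income = 465.6 - 337.9 = 127.7
Current account = -775.8 + 498.3 + 127.7 = -149.8
Financial account = -(-149.8 + (-145.6) + 53.5) = 241.9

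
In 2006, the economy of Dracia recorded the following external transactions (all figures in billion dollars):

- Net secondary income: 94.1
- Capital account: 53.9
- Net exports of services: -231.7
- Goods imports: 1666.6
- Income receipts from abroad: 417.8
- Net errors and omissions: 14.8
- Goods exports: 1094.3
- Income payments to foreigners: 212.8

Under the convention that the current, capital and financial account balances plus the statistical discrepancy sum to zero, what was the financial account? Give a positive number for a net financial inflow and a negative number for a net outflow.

Goods balance = 1094.3 - 1666.6 = -572.3
Services balance = -231.7
Trade balance (goods + services) = -572.3 + (-231.7) = -804.0
Net primary income = 417.8 - 212.8 = 205.0
Net secondary income = 94.1
Current account = -804.0 + 205.0 + 94.1 = -504.9
Financial account = -(-504.9 + 53.9 + 14.8) = 436.2

436.2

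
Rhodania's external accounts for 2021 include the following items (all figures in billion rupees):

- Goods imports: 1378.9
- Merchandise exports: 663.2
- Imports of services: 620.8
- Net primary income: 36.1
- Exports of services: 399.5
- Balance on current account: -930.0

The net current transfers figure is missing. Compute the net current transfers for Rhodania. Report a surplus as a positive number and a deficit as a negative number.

-29.1

Current account = goods balance + services balance + net primary income + net secondary income
Sum of the known components = -900.9
Net current transfers = CA - (known components) = -930.0 - (-900.9) = -29.1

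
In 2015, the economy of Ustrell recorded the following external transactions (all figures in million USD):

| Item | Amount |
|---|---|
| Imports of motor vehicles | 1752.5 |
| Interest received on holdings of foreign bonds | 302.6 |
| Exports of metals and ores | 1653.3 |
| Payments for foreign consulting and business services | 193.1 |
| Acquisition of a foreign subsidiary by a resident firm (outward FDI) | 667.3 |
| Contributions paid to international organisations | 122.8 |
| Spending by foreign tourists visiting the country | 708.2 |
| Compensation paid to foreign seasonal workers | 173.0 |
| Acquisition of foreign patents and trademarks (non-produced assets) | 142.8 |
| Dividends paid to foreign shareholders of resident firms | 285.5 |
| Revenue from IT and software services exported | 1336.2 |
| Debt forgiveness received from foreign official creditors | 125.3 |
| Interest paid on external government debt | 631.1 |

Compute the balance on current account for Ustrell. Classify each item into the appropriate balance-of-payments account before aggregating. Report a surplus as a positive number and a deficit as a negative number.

Goods: 1653.3 - 1752.5 = -99.2
Services: 708.2 - 193.1 + 1336.2 = 1851.3
Primary income: -173.0 - 285.5 - 631.1 + 302.6 = -787.0
Secondary income: -122.8
Current account = (-99.2) + 1851.3 + (-787.0) + (-122.8) = 842.3
(Excluded from the current account — financial account: acquisition of a foreign subsidiary by a resident firm (outward FDI) 667.3; capital account: acquisition of foreign patents and trademarks (non-produced assets) 142.8, debt forgiveness received from foreign official creditors 125.3.)

842.3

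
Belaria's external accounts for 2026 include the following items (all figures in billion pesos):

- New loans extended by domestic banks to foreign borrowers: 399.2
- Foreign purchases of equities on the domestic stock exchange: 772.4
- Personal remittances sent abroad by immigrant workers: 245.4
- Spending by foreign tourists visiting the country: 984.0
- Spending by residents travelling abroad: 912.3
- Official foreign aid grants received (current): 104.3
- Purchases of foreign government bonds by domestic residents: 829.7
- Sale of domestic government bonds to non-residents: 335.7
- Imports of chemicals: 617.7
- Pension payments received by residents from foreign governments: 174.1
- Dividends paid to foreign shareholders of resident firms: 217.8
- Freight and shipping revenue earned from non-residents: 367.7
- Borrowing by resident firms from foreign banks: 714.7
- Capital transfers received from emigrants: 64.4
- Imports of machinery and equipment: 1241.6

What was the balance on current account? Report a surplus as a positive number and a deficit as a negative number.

-1604.7

Goods: -1241.6 - 617.7 = -1859.3
Services: -912.3 + 984.0 + 367.7 = 439.4
Primary income: -217.8
Secondary income: 104.3 - 245.4 + 174.1 = 33.0
Current account = (-1859.3) + 439.4 + (-217.8) + 33.0 = -1604.7
(Excluded from the current account — financial account: new loans extended by domestic banks to foreign borrowers 399.2, foreign purchases of equities on the domestic stock exchange 772.4, purchases of foreign government bonds by domestic residents 829.7, sale of domestic government bonds to non-residents 335.7, borrowing by resident firms from foreign banks 714.7; capital account: capital transfers received from emigrants 64.4.)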